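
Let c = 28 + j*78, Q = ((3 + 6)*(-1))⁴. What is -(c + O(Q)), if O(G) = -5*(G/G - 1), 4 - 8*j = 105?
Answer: 3827/4 ≈ 956.75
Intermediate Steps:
Q = 6561 (Q = (9*(-1))⁴ = (-9)⁴ = 6561)
j = -101/8 (j = ½ - ⅛*105 = ½ - 105/8 = -101/8 ≈ -12.625)
O(G) = 0 (O(G) = -5*(1 - 1) = -5*0 = 0)
c = -3827/4 (c = 28 - 101/8*78 = 28 - 3939/4 = -3827/4 ≈ -956.75)
-(c + O(Q)) = -(-3827/4 + 0) = -1*(-3827/4) = 3827/4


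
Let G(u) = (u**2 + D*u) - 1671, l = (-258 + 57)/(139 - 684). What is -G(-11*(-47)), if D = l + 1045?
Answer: -439310152/545 ≈ -8.0607e+5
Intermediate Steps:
l = 201/545 (l = -201/(-545) = -201*(-1/545) = 201/545 ≈ 0.36881)
D = 569726/545 (D = 201/545 + 1045 = 569726/545 ≈ 1045.4)
G(u) = -1671 + u**2 + 569726*u/545 (G(u) = (u**2 + 569726*u/545) - 1671 = -1671 + u**2 + 569726*u/545)
-G(-11*(-47)) = -(-1671 + (-11*(-47))**2 + 569726*(-11*(-47))/545) = -(-1671 + 517**2 + (569726/545)*517) = -(-1671 + 267289 + 294548342/545) = -1*439310152/545 = -439310152/545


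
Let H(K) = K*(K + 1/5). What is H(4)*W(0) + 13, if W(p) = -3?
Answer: -187/5 ≈ -37.400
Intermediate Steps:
H(K) = K*(1/5 + K) (H(K) = K*(K + 1*(1/5)) = K*(K + 1/5) = K*(1/5 + K))
H(4)*W(0) + 13 = (4*(1/5 + 4))*(-3) + 13 = (4*(21/5))*(-3) + 13 = (84/5)*(-3) + 13 = -252/5 + 13 = -187/5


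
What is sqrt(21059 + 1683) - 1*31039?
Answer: -31039 + sqrt(22742) ≈ -30888.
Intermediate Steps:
sqrt(21059 + 1683) - 1*31039 = sqrt(22742) - 31039 = -31039 + sqrt(22742)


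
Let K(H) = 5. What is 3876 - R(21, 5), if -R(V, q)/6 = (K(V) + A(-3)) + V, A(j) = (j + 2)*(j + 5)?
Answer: 4020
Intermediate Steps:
A(j) = (2 + j)*(5 + j)
R(V, q) = -18 - 6*V (R(V, q) = -6*((5 + (10 + (-3)² + 7*(-3))) + V) = -6*((5 + (10 + 9 - 21)) + V) = -6*((5 - 2) + V) = -6*(3 + V) = -18 - 6*V)
3876 - R(21, 5) = 3876 - (-18 - 6*21) = 3876 - (-18 - 126) = 3876 - 1*(-144) = 3876 + 144 = 4020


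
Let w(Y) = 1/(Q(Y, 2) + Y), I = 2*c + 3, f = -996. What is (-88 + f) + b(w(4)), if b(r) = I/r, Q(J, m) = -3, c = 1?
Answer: -1079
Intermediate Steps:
I = 5 (I = 2*1 + 3 = 2 + 3 = 5)
w(Y) = 1/(-3 + Y)
b(r) = 5/r
(-88 + f) + b(w(4)) = (-88 - 996) + 5/(1/(-3 + 4)) = -1084 + 5/(1/1) = -1084 + 5/1 = -1084 + 5*1 = -1084 + 5 = -1079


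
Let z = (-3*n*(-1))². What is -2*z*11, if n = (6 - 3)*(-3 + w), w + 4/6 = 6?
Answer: -9702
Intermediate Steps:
w = 16/3 (w = -⅔ + 6 = 16/3 ≈ 5.3333)
n = 7 (n = (6 - 3)*(-3 + 16/3) = 3*(7/3) = 7)
z = 441 (z = (-3*7*(-1))² = (-21*(-1))² = 21² = 441)
-2*z*11 = -2*441*11 = -882*11 = -9702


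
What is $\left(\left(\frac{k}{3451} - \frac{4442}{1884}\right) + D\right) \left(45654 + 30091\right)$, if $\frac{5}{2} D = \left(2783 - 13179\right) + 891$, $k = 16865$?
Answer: $- \frac{935562786323125}{3250842} \approx -2.8779 \cdot 10^{8}$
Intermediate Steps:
$D = -3802$ ($D = \frac{2 \left(\left(2783 - 13179\right) + 891\right)}{5} = \frac{2 \left(-10396 + 891\right)}{5} = \frac{2}{5} \left(-9505\right) = -3802$)
$\left(\left(\frac{k}{3451} - \frac{4442}{1884}\right) + D\right) \left(45654 + 30091\right) = \left(\left(\frac{16865}{3451} - \frac{4442}{1884}\right) - 3802\right) \left(45654 + 30091\right) = \left(\left(16865 \cdot \frac{1}{3451} - \frac{2221}{942}\right) - 3802\right) 75745 = \left(\left(\frac{16865}{3451} - \frac{2221}{942}\right) - 3802\right) 75745 = \left(\frac{8222159}{3250842} - 3802\right) 75745 = \left(- \frac{12351479125}{3250842}\right) 75745 = - \frac{935562786323125}{3250842}$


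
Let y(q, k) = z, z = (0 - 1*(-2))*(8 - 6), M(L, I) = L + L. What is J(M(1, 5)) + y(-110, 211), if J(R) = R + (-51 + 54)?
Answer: 9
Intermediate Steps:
M(L, I) = 2*L
z = 4 (z = (0 + 2)*2 = 2*2 = 4)
y(q, k) = 4
J(R) = 3 + R (J(R) = R + 3 = 3 + R)
J(M(1, 5)) + y(-110, 211) = (3 + 2*1) + 4 = (3 + 2) + 4 = 5 + 4 = 9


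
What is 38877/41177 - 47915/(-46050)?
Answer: 752656361/379240170 ≈ 1.9846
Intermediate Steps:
38877/41177 - 47915/(-46050) = 38877*(1/41177) - 47915*(-1/46050) = 38877/41177 + 9583/9210 = 752656361/379240170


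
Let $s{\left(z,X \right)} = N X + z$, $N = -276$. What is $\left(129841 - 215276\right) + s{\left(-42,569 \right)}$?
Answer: $-242521$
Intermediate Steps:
$s{\left(z,X \right)} = z - 276 X$ ($s{\left(z,X \right)} = - 276 X + z = z - 276 X$)
$\left(129841 - 215276\right) + s{\left(-42,569 \right)} = \left(129841 - 215276\right) - 157086 = -85435 - 157086 = -242521$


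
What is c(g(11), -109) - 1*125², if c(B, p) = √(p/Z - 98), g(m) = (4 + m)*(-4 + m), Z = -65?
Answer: -15625 + I*√406965/65 ≈ -15625.0 + 9.8144*I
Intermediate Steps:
g(m) = (-4 + m)*(4 + m)
c(B, p) = √(-98 - p/65) (c(B, p) = √(p/(-65) - 98) = √(p*(-1/65) - 98) = √(-p/65 - 98) = √(-98 - p/65))
c(g(11), -109) - 1*125² = √(-414050 - 65*(-109))/65 - 1*125² = √(-414050 + 7085)/65 - 1*15625 = √(-406965)/65 - 15625 = (I*√406965)/65 - 15625 = I*√406965/65 - 15625 = -15625 + I*√406965/65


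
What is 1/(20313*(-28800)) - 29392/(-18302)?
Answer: 8597371613249/5353466774400 ≈ 1.6059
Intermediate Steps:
1/(20313*(-28800)) - 29392/(-18302) = (1/20313)*(-1/28800) - 29392*(-1/18302) = -1/585014400 + 14696/9151 = 8597371613249/5353466774400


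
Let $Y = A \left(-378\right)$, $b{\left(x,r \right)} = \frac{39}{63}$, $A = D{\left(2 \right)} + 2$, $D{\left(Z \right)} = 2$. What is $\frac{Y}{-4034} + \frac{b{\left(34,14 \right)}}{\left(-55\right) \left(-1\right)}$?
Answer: $\frac{899401}{2329635} \approx 0.38607$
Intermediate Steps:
$A = 4$ ($A = 2 + 2 = 4$)
$b{\left(x,r \right)} = \frac{13}{21}$ ($b{\left(x,r \right)} = 39 \cdot \frac{1}{63} = \frac{13}{21}$)
$Y = -1512$ ($Y = 4 \left(-378\right) = -1512$)
$\frac{Y}{-4034} + \frac{b{\left(34,14 \right)}}{\left(-55\right) \left(-1\right)} = - \frac{1512}{-4034} + \frac{13}{21 \left(\left(-55\right) \left(-1\right)\right)} = \left(-1512\right) \left(- \frac{1}{4034}\right) + \frac{13}{21 \cdot 55} = \frac{756}{2017} + \frac{13}{21} \cdot \frac{1}{55} = \frac{756}{2017} + \frac{13}{1155} = \frac{899401}{2329635}$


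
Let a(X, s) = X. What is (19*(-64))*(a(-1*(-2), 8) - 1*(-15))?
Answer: -20672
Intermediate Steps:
(19*(-64))*(a(-1*(-2), 8) - 1*(-15)) = (19*(-64))*(-1*(-2) - 1*(-15)) = -1216*(2 + 15) = -1216*17 = -20672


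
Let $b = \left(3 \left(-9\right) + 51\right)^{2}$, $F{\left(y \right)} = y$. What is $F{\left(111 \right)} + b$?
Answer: $687$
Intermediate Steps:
$b = 576$ ($b = \left(-27 + 51\right)^{2} = 24^{2} = 576$)
$F{\left(111 \right)} + b = 111 + 576 = 687$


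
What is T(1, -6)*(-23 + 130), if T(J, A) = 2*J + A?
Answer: -428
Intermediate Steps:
T(J, A) = A + 2*J
T(1, -6)*(-23 + 130) = (-6 + 2*1)*(-23 + 130) = (-6 + 2)*107 = -4*107 = -428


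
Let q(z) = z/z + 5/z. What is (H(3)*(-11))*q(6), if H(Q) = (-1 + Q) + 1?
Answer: -121/2 ≈ -60.500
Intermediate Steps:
H(Q) = Q
q(z) = 1 + 5/z
(H(3)*(-11))*q(6) = (3*(-11))*((5 + 6)/6) = -11*11/2 = -33*11/6 = -121/2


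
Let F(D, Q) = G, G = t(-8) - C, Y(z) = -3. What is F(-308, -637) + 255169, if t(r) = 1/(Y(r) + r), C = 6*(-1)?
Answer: 2806924/11 ≈ 2.5518e+5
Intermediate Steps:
C = -6
t(r) = 1/(-3 + r)
G = 65/11 (G = 1/(-3 - 8) - 1*(-6) = 1/(-11) + 6 = -1/11 + 6 = 65/11 ≈ 5.9091)
F(D, Q) = 65/11
F(-308, -637) + 255169 = 65/11 + 255169 = 2806924/11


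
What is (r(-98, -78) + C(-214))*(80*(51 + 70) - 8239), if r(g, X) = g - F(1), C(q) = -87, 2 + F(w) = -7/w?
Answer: -253616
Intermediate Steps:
F(w) = -2 - 7/w
r(g, X) = 9 + g (r(g, X) = g - (-2 - 7/1) = g - (-2 - 7*1) = g - (-2 - 7) = g - 1*(-9) = g + 9 = 9 + g)
(r(-98, -78) + C(-214))*(80*(51 + 70) - 8239) = ((9 - 98) - 87)*(80*(51 + 70) - 8239) = (-89 - 87)*(80*121 - 8239) = -176*(9680 - 8239) = -176*1441 = -253616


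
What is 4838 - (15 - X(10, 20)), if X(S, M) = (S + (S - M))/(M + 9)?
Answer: 4823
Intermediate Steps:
X(S, M) = (-M + 2*S)/(9 + M)
4838 - (15 - X(10, 20)) = 4838 - (15 - (-1*20 + 2*10)/(9 + 20)) = 4838 - (15 - (-20 + 20)/29) = 4838 - (15 - 0/29) = 4838 - (15 - 1*0) = 4838 - (15 + 0) = 4838 - 1*15 = 4838 - 15 = 4823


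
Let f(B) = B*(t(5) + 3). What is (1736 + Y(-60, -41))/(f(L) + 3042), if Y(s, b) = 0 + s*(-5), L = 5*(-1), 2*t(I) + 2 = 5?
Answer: 4072/6039 ≈ 0.67428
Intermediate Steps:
t(I) = 3/2 (t(I) = -1 + (1/2)*5 = -1 + 5/2 = 3/2)
L = -5
f(B) = 9*B/2 (f(B) = B*(3/2 + 3) = B*(9/2) = 9*B/2)
Y(s, b) = -5*s (Y(s, b) = 0 - 5*s = -5*s)
(1736 + Y(-60, -41))/(f(L) + 3042) = (1736 - 5*(-60))/((9/2)*(-5) + 3042) = (1736 + 300)/(-45/2 + 3042) = 2036/(6039/2) = 2036*(2/6039) = 4072/6039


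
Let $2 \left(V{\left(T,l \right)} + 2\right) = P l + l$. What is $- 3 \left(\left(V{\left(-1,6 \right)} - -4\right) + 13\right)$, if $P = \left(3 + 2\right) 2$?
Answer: $-144$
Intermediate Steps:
$P = 10$ ($P = 5 \cdot 2 = 10$)
$V{\left(T,l \right)} = -2 + \frac{11 l}{2}$ ($V{\left(T,l \right)} = -2 + \frac{10 l + l}{2} = -2 + \frac{11 l}{2}$)
$- 3 \left(\left(V{\left(-1,6 \right)} - -4\right) + 13\right) = - 3 \left(\left(\left(-2 + \frac{11}{2} \cdot 6\right) - -4\right) + 13\right) = - 3 \left(\left(\left(-2 + 33\right) + 4\right) + 13\right) = - 3 \left(\left(31 + 4\right) + 13\right) = - 3 \left(35 + 13\right) = \left(-3\right) 48 = -144$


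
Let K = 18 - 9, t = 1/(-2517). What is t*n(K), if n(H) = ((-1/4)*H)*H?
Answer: 27/3356 ≈ 0.0080453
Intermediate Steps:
t = -1/2517 ≈ -0.00039730
K = 9
n(H) = -H**2/4 (n(H) = ((-1*1/4)*H)*H = (-H/4)*H = -H**2/4)
t*n(K) = -(-1)*9**2/10068 = -(-1)*81/10068 = -1/2517*(-81/4) = 27/3356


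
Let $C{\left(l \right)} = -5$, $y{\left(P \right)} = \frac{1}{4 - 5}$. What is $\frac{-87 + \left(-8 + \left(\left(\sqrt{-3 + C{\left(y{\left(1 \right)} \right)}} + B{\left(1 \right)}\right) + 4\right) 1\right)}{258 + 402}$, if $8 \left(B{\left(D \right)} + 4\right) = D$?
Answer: $- \frac{23}{160} + \frac{i \sqrt{2}}{330} \approx -0.14375 + 0.0042855 i$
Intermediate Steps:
$y{\left(P \right)} = -1$ ($y{\left(P \right)} = \frac{1}{-1} = -1$)
$B{\left(D \right)} = -4 + \frac{D}{8}$
$\frac{-87 + \left(-8 + \left(\left(\sqrt{-3 + C{\left(y{\left(1 \right)} \right)}} + B{\left(1 \right)}\right) + 4\right) 1\right)}{258 + 402} = \frac{-87 - \left(8 - \left(\left(\sqrt{-3 - 5} + \left(-4 + \frac{1}{8} \cdot 1\right)\right) + 4\right) 1\right)}{258 + 402} = \frac{-87 - \left(8 - \left(\left(\sqrt{-8} + \left(-4 + \frac{1}{8}\right)\right) + 4\right) 1\right)}{660} = \left(-87 - \left(8 - \left(\left(2 i \sqrt{2} - \frac{31}{8}\right) + 4\right) 1\right)\right) \frac{1}{660} = \left(-87 - \left(8 - \left(\left(- \frac{31}{8} + 2 i \sqrt{2}\right) + 4\right) 1\right)\right) \frac{1}{660} = \left(-87 - \left(8 - \left(\frac{1}{8} + 2 i \sqrt{2}\right) 1\right)\right) \frac{1}{660} = \left(-87 - \left(\frac{63}{8} - 2 i \sqrt{2}\right)\right) \frac{1}{660} = \left(- \frac{759}{8} + 2 i \sqrt{2}\right) \frac{1}{660} = - \frac{23}{160} + \frac{i \sqrt{2}}{330}$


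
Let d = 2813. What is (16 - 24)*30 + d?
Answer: 2573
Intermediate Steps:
(16 - 24)*30 + d = (16 - 24)*30 + 2813 = -8*30 + 2813 = -240 + 2813 = 2573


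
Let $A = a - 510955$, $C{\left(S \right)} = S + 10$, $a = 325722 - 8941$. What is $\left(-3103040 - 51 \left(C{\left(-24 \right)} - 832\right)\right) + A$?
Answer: $-3254068$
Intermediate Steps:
$a = 316781$
$C{\left(S \right)} = 10 + S$
$A = -194174$ ($A = 316781 - 510955 = -194174$)
$\left(-3103040 - 51 \left(C{\left(-24 \right)} - 832\right)\right) + A = \left(-3103040 - 51 \left(\left(10 - 24\right) - 832\right)\right) - 194174 = \left(-3103040 - 51 \left(-14 - 832\right)\right) - 194174 = \left(-3103040 - -43146\right) - 194174 = \left(-3103040 + 43146\right) - 194174 = -3059894 - 194174 = -3254068$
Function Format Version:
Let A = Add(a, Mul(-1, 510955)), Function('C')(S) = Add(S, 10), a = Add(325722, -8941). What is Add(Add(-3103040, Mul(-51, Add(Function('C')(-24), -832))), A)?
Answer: -3254068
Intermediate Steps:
a = 316781
Function('C')(S) = Add(10, S)
A = -194174 (A = Add(316781, Mul(-1, 510955)) = Add(316781, -510955) = -194174)
Add(Add(-3103040, Mul(-51, Add(Function('C')(-24), -832))), A) = Add(Add(-3103040, Mul(-51, Add(Add(10, -24), -832))), -194174) = Add(Add(-3103040, Mul(-51, Add(-14, -832))), -194174) = Add(Add(-3103040, Mul(-51, -846)), -194174) = Add(Add(-3103040, 43146), -194174) = Add(-3059894, -194174) = -3254068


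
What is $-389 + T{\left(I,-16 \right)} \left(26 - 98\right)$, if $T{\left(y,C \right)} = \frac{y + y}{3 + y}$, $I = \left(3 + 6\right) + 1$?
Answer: $- \frac{6497}{13} \approx -499.77$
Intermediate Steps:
$I = 10$ ($I = 9 + 1 = 10$)
$T{\left(y,C \right)} = \frac{2 y}{3 + y}$
$-389 + T{\left(I,-16 \right)} \left(26 - 98\right) = -389 + 2 \cdot 10 \frac{1}{3 + 10} \left(26 - 98\right) = -389 + 2 \cdot 10 \cdot \frac{1}{13} \left(26 - 98\right) = -389 + 2 \cdot 10 \cdot \frac{1}{13} \left(-72\right) = -389 + \frac{20}{13} \left(-72\right) = -389 - \frac{1440}{13} = - \frac{6497}{13}$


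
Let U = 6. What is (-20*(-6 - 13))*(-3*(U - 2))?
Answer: -4560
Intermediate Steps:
(-20*(-6 - 13))*(-3*(U - 2)) = (-20*(-6 - 13))*(-3*(6 - 2)) = (-20*(-19))*(-3*4) = 380*(-12) = -4560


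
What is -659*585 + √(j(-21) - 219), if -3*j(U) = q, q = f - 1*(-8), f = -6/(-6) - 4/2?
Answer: -385515 + 2*I*√498/3 ≈ -3.8552e+5 + 14.877*I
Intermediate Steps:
f = -1 (f = -6*(-⅙) - 4*½ = 1 - 2 = -1)
q = 7 (q = -1 - 1*(-8) = -1 + 8 = 7)
j(U) = -7/3 (j(U) = -⅓*7 = -7/3)
-659*585 + √(j(-21) - 219) = -659*585 + √(-7/3 - 219) = -385515 + √(-664/3) = -385515 + 2*I*√498/3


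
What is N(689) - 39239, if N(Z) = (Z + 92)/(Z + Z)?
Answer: -54070561/1378 ≈ -39238.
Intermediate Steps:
N(Z) = (92 + Z)/(2*Z) (N(Z) = (92 + Z)/((2*Z)) = (92 + Z)*(1/(2*Z)) = (92 + Z)/(2*Z))
N(689) - 39239 = (1/2)*(92 + 689)/689 - 39239 = (1/2)*(1/689)*781 - 39239 = 781/1378 - 39239 = -54070561/1378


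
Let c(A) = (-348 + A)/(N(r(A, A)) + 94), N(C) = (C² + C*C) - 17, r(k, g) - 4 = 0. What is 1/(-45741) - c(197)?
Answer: 6906782/4985769 ≈ 1.3853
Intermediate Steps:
r(k, g) = 4 (r(k, g) = 4 + 0 = 4)
N(C) = -17 + 2*C² (N(C) = (C² + C²) - 17 = 2*C² - 17 = -17 + 2*C²)
c(A) = -348/109 + A/109 (c(A) = (-348 + A)/((-17 + 2*4²) + 94) = (-348 + A)/((-17 + 2*16) + 94) = (-348 + A)/((-17 + 32) + 94) = (-348 + A)/(15 + 94) = (-348 + A)/109 = (-348 + A)*(1/109) = -348/109 + A/109)
1/(-45741) - c(197) = 1/(-45741) - (-348/109 + (1/109)*197) = -1/45741 - (-348/109 + 197/109) = -1/45741 - 1*(-151/109) = -1/45741 + 151/109 = 6906782/4985769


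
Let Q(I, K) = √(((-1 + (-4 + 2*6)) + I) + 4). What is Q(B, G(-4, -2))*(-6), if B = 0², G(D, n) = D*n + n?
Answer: -6*√11 ≈ -19.900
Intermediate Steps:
G(D, n) = n + D*n
B = 0
Q(I, K) = √(11 + I) (Q(I, K) = √(((-1 + (-4 + 12)) + I) + 4) = √(((-1 + 8) + I) + 4) = √((7 + I) + 4) = √(11 + I))
Q(B, G(-4, -2))*(-6) = √(11 + 0)*(-6) = √11*(-6) = -6*√11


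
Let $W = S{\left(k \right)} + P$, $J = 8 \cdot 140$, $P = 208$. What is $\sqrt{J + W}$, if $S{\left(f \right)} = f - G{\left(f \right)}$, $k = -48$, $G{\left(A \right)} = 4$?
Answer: $2 \sqrt{319} \approx 35.721$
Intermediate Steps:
$S{\left(f \right)} = -4 + f$ ($S{\left(f \right)} = f - 4 = -4 + f$)
$J = 1120$
$W = 156$ ($W = \left(-4 - 48\right) + 208 = -52 + 208 = 156$)
$\sqrt{J + W} = \sqrt{1120 + 156} = \sqrt{1276} = 2 \sqrt{319}$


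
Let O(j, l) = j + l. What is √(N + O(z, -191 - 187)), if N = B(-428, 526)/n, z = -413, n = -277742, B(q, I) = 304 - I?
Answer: 115*I*√1153462526/138871 ≈ 28.125*I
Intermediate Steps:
N = 111/138871 (N = (304 - 1*526)/(-277742) = (304 - 526)*(-1/277742) = -222*(-1/277742) = 111/138871 ≈ 0.00079930)
√(N + O(z, -191 - 187)) = √(111/138871 + (-413 + (-191 - 187))) = √(111/138871 + (-413 - 378)) = √(111/138871 - 791) = √(-109846850/138871) = 115*I*√1153462526/138871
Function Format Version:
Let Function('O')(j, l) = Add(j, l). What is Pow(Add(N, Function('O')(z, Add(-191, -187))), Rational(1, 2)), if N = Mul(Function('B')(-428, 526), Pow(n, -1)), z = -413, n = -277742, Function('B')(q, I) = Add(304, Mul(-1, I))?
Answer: Mul(Rational(115, 138871), I, Pow(1153462526, Rational(1, 2))) ≈ Mul(28.125, I)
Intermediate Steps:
N = Rational(111, 138871) (N = Mul(Add(304, Mul(-1, 526)), Pow(-277742, -1)) = Mul(Add(304, -526), Rational(-1, 277742)) = Mul(-222, Rational(-1, 277742)) = Rational(111, 138871) ≈ 0.00079930)
Pow(Add(N, Function('O')(z, Add(-191, -187))), Rational(1, 2)) = Pow(Add(Rational(111, 138871), Add(-413, Add(-191, -187))), Rational(1, 2)) = Pow(Add(Rational(111, 138871), Add(-413, -378)), Rational(1, 2)) = Pow(Add(Rational(111, 138871), -791), Rational(1, 2)) = Pow(Rational(-109846850, 138871), Rational(1, 2)) = Mul(Rational(115, 138871), I, Pow(1153462526, Rational(1, 2)))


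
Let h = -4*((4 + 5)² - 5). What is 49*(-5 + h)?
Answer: -15141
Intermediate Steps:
h = -304 (h = -4*(9² - 5) = -4*(81 - 5) = -4*76 = -304)
49*(-5 + h) = 49*(-5 - 304) = 49*(-309) = -15141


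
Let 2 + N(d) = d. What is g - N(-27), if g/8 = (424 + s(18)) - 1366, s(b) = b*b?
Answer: -4915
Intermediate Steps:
N(d) = -2 + d
s(b) = b²
g = -4944 (g = 8*((424 + 18²) - 1366) = 8*((424 + 324) - 1366) = 8*(748 - 1366) = 8*(-618) = -4944)
g - N(-27) = -4944 - (-2 - 27) = -4944 - 1*(-29) = -4944 + 29 = -4915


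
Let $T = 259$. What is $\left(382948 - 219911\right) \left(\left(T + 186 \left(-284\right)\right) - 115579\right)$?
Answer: $-27413693328$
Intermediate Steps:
$\left(382948 - 219911\right) \left(\left(T + 186 \left(-284\right)\right) - 115579\right) = \left(382948 - 219911\right) \left(\left(259 + 186 \left(-284\right)\right) - 115579\right) = 163037 \left(\left(259 - 52824\right) - 115579\right) = 163037 \left(-52565 - 115579\right) = 163037 \left(-168144\right) = -27413693328$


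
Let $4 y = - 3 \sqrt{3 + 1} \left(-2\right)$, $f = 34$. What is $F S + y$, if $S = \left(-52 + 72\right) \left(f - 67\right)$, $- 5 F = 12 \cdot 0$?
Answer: $3$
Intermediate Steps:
$F = 0$ ($F = - \frac{12 \cdot 0}{5} = \left(- \frac{1}{5}\right) 0 = 0$)
$S = -660$ ($S = \left(-52 + 72\right) \left(34 - 67\right) = 20 \left(-33\right) = -660$)
$y = 3$ ($y = \frac{- 3 \sqrt{3 + 1} \left(-2\right)}{4} = \frac{- 3 \sqrt{4} \left(-2\right)}{4} = \frac{\left(-3\right) 2 \left(-2\right)}{4} = \frac{\left(-6\right) \left(-2\right)}{4} = \frac{1}{4} \cdot 12 = 3$)
$F S + y = 0 \left(-660\right) + 3 = 0 + 3 = 3$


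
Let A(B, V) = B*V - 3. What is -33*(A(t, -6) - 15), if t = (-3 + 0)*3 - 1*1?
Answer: -1386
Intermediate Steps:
t = -10 (t = -3*3 - 1 = -9 - 1 = -10)
A(B, V) = -3 + B*V
-33*(A(t, -6) - 15) = -33*((-3 - 10*(-6)) - 15) = -33*((-3 + 60) - 15) = -33*(57 - 15) = -33*42 = -1386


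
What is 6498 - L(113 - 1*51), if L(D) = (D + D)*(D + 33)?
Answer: -5282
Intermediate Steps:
L(D) = 2*D*(33 + D) (L(D) = (2*D)*(33 + D) = 2*D*(33 + D))
6498 - L(113 - 1*51) = 6498 - 2*(113 - 1*51)*(33 + (113 - 1*51)) = 6498 - 2*(113 - 51)*(33 + (113 - 51)) = 6498 - 2*62*(33 + 62) = 6498 - 2*62*95 = 6498 - 1*11780 = 6498 - 11780 = -5282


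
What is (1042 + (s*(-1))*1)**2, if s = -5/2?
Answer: 4363921/4 ≈ 1.0910e+6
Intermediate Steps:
s = -5/2 (s = -5*1/2 = -5/2 ≈ -2.5000)
(1042 + (s*(-1))*1)**2 = (1042 - 5/2*(-1)*1)**2 = (1042 + (5/2)*1)**2 = (1042 + 5/2)**2 = (2089/2)**2 = 4363921/4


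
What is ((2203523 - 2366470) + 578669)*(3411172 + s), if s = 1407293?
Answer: 2003141906730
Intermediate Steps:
((2203523 - 2366470) + 578669)*(3411172 + s) = ((2203523 - 2366470) + 578669)*(3411172 + 1407293) = (-162947 + 578669)*4818465 = 415722*4818465 = 2003141906730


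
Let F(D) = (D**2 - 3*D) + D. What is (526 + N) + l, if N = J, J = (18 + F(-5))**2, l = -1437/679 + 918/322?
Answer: 52094167/15617 ≈ 3335.7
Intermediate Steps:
F(D) = D**2 - 2*D
l = 11472/15617 (l = -1437*1/679 + 918*(1/322) = -1437/679 + 459/161 = 11472/15617 ≈ 0.73458)
J = 2809 (J = (18 - 5*(-2 - 5))**2 = (18 - 5*(-7))**2 = (18 + 35)**2 = 53**2 = 2809)
N = 2809
(526 + N) + l = (526 + 2809) + 11472/15617 = 3335 + 11472/15617 = 52094167/15617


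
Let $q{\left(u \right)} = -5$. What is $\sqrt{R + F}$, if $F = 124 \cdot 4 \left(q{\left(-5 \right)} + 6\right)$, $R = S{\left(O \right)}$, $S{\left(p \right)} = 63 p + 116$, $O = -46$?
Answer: $3 i \sqrt{254} \approx 47.812 i$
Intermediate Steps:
$S{\left(p \right)} = 116 + 63 p$
$R = -2782$ ($R = 116 + 63 \left(-46\right) = 116 - 2898 = -2782$)
$F = 496$ ($F = 124 \cdot 4 \left(-5 + 6\right) = 124 \cdot 4 \cdot 1 = 124 \cdot 4 = 496$)
$\sqrt{R + F} = \sqrt{-2782 + 496} = \sqrt{-2286} = 3 i \sqrt{254}$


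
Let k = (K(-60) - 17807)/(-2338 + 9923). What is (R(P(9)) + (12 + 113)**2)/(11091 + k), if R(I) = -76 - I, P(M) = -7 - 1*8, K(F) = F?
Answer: 29513235/21026842 ≈ 1.4036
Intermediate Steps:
P(M) = -15 (P(M) = -7 - 8 = -15)
k = -17867/7585 (k = (-60 - 17807)/(-2338 + 9923) = -17867/7585 ≈ -2.3556)
(R(P(9)) + (12 + 113)**2)/(11091 + k) = ((-76 - 1*(-15)) + (12 + 113)**2)/(11091 - 17867/7585) = ((-76 + 15) + 125**2)/(84107368/7585) = (-61 + 15625)*(7585/84107368) = 15564*(7585/84107368) = 29513235/21026842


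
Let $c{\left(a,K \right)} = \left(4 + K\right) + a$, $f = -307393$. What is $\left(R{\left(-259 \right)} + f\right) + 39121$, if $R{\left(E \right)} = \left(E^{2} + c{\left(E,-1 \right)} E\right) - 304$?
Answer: $-135191$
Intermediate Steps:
$c{\left(a,K \right)} = 4 + K + a$
$R{\left(E \right)} = -304 + E^{2} + E \left(3 + E\right)$ ($R{\left(E \right)} = \left(E^{2} + \left(4 - 1 + E\right) E\right) - 304 = \left(E^{2} + \left(3 + E\right) E\right) - 304 = \left(E^{2} + E \left(3 + E\right)\right) - 304 = -304 + E^{2} + E \left(3 + E\right)$)
$\left(R{\left(-259 \right)} + f\right) + 39121 = \left(\left(-304 + \left(-259\right)^{2} - 259 \left(3 - 259\right)\right) - 307393\right) + 39121 = \left(\left(-304 + 67081 - -66304\right) - 307393\right) + 39121 = \left(\left(-304 + 67081 + 66304\right) - 307393\right) + 39121 = \left(133081 - 307393\right) + 39121 = -174312 + 39121 = -135191$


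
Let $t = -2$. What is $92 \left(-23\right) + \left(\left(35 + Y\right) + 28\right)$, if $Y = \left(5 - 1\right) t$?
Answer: $-2061$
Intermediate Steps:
$Y = -8$ ($Y = \left(5 - 1\right) \left(-2\right) = 4 \left(-2\right) = -8$)
$92 \left(-23\right) + \left(\left(35 + Y\right) + 28\right) = 92 \left(-23\right) + \left(\left(35 - 8\right) + 28\right) = -2116 + \left(27 + 28\right) = -2116 + 55 = -2061$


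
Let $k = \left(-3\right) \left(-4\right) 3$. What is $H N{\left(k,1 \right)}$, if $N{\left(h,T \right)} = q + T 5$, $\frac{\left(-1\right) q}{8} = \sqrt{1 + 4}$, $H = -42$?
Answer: $-210 + 336 \sqrt{5} \approx 541.32$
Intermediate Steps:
$q = - 8 \sqrt{5}$ ($q = - 8 \sqrt{1 + 4} = - 8 \sqrt{5} \approx -17.889$)
$k = 36$ ($k = 12 \cdot 3 = 36$)
$N{\left(h,T \right)} = - 8 \sqrt{5} + 5 T$ ($N{\left(h,T \right)} = - 8 \sqrt{5} + T 5 = - 8 \sqrt{5} + 5 T$)
$H N{\left(k,1 \right)} = - 42 \left(- 8 \sqrt{5} + 5 \cdot 1\right) = - 42 \left(- 8 \sqrt{5} + 5\right) = - 42 \left(5 - 8 \sqrt{5}\right) = -210 + 336 \sqrt{5}$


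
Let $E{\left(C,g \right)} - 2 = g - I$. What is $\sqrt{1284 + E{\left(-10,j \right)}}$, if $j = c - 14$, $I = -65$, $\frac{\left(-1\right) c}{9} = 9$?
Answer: $2 \sqrt{314} \approx 35.44$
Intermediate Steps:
$c = -81$ ($c = \left(-9\right) 9 = -81$)
$j = -95$ ($j = -81 - 14 = -95$)
$E{\left(C,g \right)} = 67 + g$ ($E{\left(C,g \right)} = 2 + \left(g - -65\right) = 2 + \left(g + 65\right) = 2 + \left(65 + g\right) = 67 + g$)
$\sqrt{1284 + E{\left(-10,j \right)}} = \sqrt{1284 + \left(67 - 95\right)} = \sqrt{1284 - 28} = \sqrt{1256} = 2 \sqrt{314}$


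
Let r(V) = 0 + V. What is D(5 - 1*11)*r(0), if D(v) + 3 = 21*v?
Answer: 0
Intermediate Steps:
D(v) = -3 + 21*v
r(V) = V
D(5 - 1*11)*r(0) = (-3 + 21*(5 - 1*11))*0 = (-3 + 21*(5 - 11))*0 = (-3 + 21*(-6))*0 = (-3 - 126)*0 = -129*0 = 0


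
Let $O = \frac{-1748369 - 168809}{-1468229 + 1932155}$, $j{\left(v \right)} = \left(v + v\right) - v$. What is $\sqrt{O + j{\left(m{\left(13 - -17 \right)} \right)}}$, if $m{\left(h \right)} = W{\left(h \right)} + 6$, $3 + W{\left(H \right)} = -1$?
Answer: $\frac{13 i \sqrt{678955701}}{231963} \approx 1.4603 i$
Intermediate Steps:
$W{\left(H \right)} = -4$ ($W{\left(H \right)} = -3 - 1 = -4$)
$m{\left(h \right)} = 2$ ($m{\left(h \right)} = -4 + 6 = 2$)
$j{\left(v \right)} = v$ ($j{\left(v \right)} = 2 v - v = v$)
$O = - \frac{958589}{231963}$ ($O = - \frac{1917178}{463926} = \left(-1917178\right) \frac{1}{463926} = - \frac{958589}{231963} \approx -4.1325$)
$\sqrt{O + j{\left(m{\left(13 - -17 \right)} \right)}} = \sqrt{- \frac{958589}{231963} + 2} = \sqrt{- \frac{494663}{231963}} = \frac{13 i \sqrt{678955701}}{231963}$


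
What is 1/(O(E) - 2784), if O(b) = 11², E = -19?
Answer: -1/2663 ≈ -0.00037552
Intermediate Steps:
O(b) = 121
1/(O(E) - 2784) = 1/(121 - 2784) = 1/(-2663) = -1/2663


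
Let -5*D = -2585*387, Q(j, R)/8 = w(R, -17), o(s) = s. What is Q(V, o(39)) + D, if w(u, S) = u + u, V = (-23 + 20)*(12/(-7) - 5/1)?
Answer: 200703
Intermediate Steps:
V = 141/7 (V = -3*(12*(-⅐) - 5*1) = -3*(-12/7 - 5) = -3*(-47/7) = 141/7 ≈ 20.143)
w(u, S) = 2*u
Q(j, R) = 16*R (Q(j, R) = 8*(2*R) = 16*R)
D = 200079 (D = -(-517)*387 = -⅕*(-1000395) = 200079)
Q(V, o(39)) + D = 16*39 + 200079 = 624 + 200079 = 200703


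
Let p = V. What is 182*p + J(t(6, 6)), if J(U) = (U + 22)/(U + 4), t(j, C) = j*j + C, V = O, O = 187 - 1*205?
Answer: -75316/23 ≈ -3274.6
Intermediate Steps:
O = -18 (O = 187 - 205 = -18)
V = -18
t(j, C) = C + j² (t(j, C) = j² + C = C + j²)
p = -18
J(U) = (22 + U)/(4 + U)
182*p + J(t(6, 6)) = 182*(-18) + (22 + (6 + 6²))/(4 + (6 + 6²)) = -3276 + (22 + (6 + 36))/(4 + (6 + 36)) = -3276 + (22 + 42)/(4 + 42) = -3276 + 64/46 = -3276 + (1/46)*64 = -3276 + 32/23 = -75316/23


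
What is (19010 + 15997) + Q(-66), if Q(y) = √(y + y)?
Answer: 35007 + 2*I*√33 ≈ 35007.0 + 11.489*I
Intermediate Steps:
Q(y) = √2*√y (Q(y) = √(2*y) = √2*√y)
(19010 + 15997) + Q(-66) = (19010 + 15997) + √2*√(-66) = 35007 + √2*(I*√66) = 35007 + 2*I*√33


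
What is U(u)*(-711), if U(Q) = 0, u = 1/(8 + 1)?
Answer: 0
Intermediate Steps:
u = 1/9 ≈ 0.11111
U(u)*(-711) = 0*(-711) = 0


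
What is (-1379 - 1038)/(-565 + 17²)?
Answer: 2417/276 ≈ 8.7572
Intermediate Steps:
(-1379 - 1038)/(-565 + 17²) = -2417/(-565 + 289) = -2417/(-276) = -2417*(-1/276) = 2417/276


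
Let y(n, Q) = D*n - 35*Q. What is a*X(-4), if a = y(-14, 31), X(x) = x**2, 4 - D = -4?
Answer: -19152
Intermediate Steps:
D = 8 (D = 4 - 1*(-4) = 4 + 4 = 8)
y(n, Q) = -35*Q + 8*n (y(n, Q) = 8*n - 35*Q = -35*Q + 8*n)
a = -1197 (a = -35*31 + 8*(-14) = -1085 - 112 = -1197)
a*X(-4) = -1197*(-4)**2 = -1197*16 = -19152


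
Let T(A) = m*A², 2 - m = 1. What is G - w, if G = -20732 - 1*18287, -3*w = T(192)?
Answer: -26731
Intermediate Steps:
m = 1 (m = 2 - 1*1 = 2 - 1 = 1)
T(A) = A² (T(A) = 1*A² = A²)
w = -12288 (w = -⅓*192² = -⅓*36864 = -12288)
G = -39019 (G = -20732 - 18287 = -39019)
G - w = -39019 - 1*(-12288) = -39019 + 12288 = -26731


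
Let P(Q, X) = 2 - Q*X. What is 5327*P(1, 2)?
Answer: 0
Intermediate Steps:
P(Q, X) = 2 - Q*X
5327*P(1, 2) = 5327*(2 - 1*1*2) = 5327*(2 - 2) = 5327*0 = 0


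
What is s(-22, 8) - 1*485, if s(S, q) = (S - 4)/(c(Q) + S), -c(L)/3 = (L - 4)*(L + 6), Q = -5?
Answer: -2451/5 ≈ -490.20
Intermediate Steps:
c(L) = -3*(-4 + L)*(6 + L) (c(L) = -3*(L - 4)*(L + 6) = -3*(-4 + L)*(6 + L))
s(S, q) = (-4 + S)/(27 + S) (s(S, q) = (S - 4)/((72 - 6*(-5) - 3*(-5)**2) + S) = (-4 + S)/((72 + 30 - 3*25) + S) = (-4 + S)/((72 + 30 - 75) + S) = (-4 + S)/(27 + S))
s(-22, 8) - 1*485 = (-4 - 22)/(27 - 22) - 1*485 = -26/5 - 485 = -2451/5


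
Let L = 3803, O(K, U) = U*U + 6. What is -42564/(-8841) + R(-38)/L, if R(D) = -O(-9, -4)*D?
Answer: 56420656/11207441 ≈ 5.0342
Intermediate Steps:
O(K, U) = 6 + U² (O(K, U) = U² + 6 = 6 + U²)
R(D) = -22*D (R(D) = -(6 + (-4)²)*D = -(6 + 16)*D = -22*D)
-42564/(-8841) + R(-38)/L = -42564/(-8841) - 22*(-38)/3803 = -42564*(-1/8841) + 836*(1/3803) = 14188/2947 + 836/3803 = 56420656/11207441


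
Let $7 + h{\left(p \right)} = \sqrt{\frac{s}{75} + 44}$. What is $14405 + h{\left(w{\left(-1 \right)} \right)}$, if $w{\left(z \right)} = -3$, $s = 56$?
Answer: $14398 + \frac{2 \sqrt{2517}}{15} \approx 14405.0$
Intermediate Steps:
$h{\left(p \right)} = -7 + \frac{2 \sqrt{2517}}{15}$ ($h{\left(p \right)} = -7 + \sqrt{\frac{56}{75} + 44} = -7 + \sqrt{\frac{3356}{75}} = -7 + \frac{2 \sqrt{2517}}{15}$)
$14405 + h{\left(w{\left(-1 \right)} \right)} = 14405 - \left(7 - \frac{2 \sqrt{2517}}{15}\right) = 14398 + \frac{2 \sqrt{2517}}{15}$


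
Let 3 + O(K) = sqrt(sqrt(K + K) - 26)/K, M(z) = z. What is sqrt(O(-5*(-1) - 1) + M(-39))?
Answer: sqrt(-168 + sqrt(2)*sqrt(-13 + sqrt(2)))/2 ≈ 0.092836 + 6.4814*I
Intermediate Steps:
O(K) = -3 + sqrt(-26 + sqrt(2)*sqrt(K))/K (O(K) = -3 + sqrt(sqrt(K + K) - 26)/K = -3 + sqrt(sqrt(2*K) - 26)/K = -3 + sqrt(sqrt(2)*sqrt(K) - 26)/K = -3 + sqrt(-26 + sqrt(2)*sqrt(K))/K)
sqrt(O(-5*(-1) - 1) + M(-39)) = sqrt((-3 + sqrt(-26 + sqrt(2)*sqrt(-5*(-1) - 1))/(-5*(-1) - 1)) - 39) = sqrt((-3 + sqrt(-26 + sqrt(2)*sqrt(5 - 1))/(5 - 1)) - 39) = sqrt((-3 + sqrt(-26 + sqrt(2)*sqrt(4))/4) - 39) = sqrt((-3 + sqrt(-26 + sqrt(2)*2)/4) - 39) = sqrt((-3 + sqrt(-26 + 2*sqrt(2))/4) - 39) = sqrt(-42 + sqrt(-26 + 2*sqrt(2))/4)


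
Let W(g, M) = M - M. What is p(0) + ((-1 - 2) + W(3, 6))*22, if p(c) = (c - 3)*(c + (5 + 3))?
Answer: -90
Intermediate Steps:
W(g, M) = 0
p(c) = (-3 + c)*(8 + c) (p(c) = (-3 + c)*(c + 8) = (-3 + c)*(8 + c))
p(0) + ((-1 - 2) + W(3, 6))*22 = (-24 + 0² + 5*0) + ((-1 - 2) + 0)*22 = (-24 + 0 + 0) + (-3 + 0)*22 = -24 - 3*22 = -24 - 66 = -90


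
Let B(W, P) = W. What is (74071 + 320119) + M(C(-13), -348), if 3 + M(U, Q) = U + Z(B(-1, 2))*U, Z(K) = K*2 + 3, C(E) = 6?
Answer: 394199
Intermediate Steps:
Z(K) = 3 + 2*K (Z(K) = 2*K + 3 = 3 + 2*K)
M(U, Q) = -3 + 2*U (M(U, Q) = -3 + (U + (3 + 2*(-1))*U) = -3 + (U + (3 - 2)*U) = -3 + (U + 1*U) = -3 + (U + U) = -3 + 2*U)
(74071 + 320119) + M(C(-13), -348) = (74071 + 320119) + (-3 + 2*6) = 394190 + (-3 + 12) = 394190 + 9 = 394199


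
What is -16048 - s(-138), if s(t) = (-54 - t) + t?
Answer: -15994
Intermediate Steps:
s(t) = -54
-16048 - s(-138) = -16048 - 1*(-54) = -16048 + 54 = -15994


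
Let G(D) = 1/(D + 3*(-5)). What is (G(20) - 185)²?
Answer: 853776/25 ≈ 34151.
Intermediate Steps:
G(D) = 1/(-15 + D) (G(D) = 1/(D - 15) = 1/(-15 + D))
(G(20) - 185)² = (1/(-15 + 20) - 185)² = (1/5 - 185)² = (⅕ - 185)² = (-924/5)² = 853776/25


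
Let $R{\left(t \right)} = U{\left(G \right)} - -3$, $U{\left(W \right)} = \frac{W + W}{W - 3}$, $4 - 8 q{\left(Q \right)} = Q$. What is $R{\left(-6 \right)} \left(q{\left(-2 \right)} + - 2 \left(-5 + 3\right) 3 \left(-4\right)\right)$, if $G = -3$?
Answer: $-189$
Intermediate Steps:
$q{\left(Q \right)} = \frac{1}{2} - \frac{Q}{8}$
$U{\left(W \right)} = \frac{2 W}{-3 + W}$
$R{\left(t \right)} = 4$ ($R{\left(t \right)} = 2 \left(-3\right) \frac{1}{-3 - 3} - -3 = 2 \left(-3\right) \frac{1}{-6} + 3 = 2 \left(-3\right) \left(- \frac{1}{6}\right) + 3 = 1 + 3 = 4$)
$R{\left(-6 \right)} \left(q{\left(-2 \right)} + - 2 \left(-5 + 3\right) 3 \left(-4\right)\right) = 4 \left(\left(\frac{1}{2} - - \frac{1}{4}\right) + - 2 \left(-5 + 3\right) 3 \left(-4\right)\right) = 4 \left(\left(\frac{1}{2} + \frac{1}{4}\right) + - 2 \left(\left(-2\right) 3\right) \left(-4\right)\right) = 4 \left(\frac{3}{4} + \left(-2\right) \left(-6\right) \left(-4\right)\right) = 4 \left(\frac{3}{4} + 12 \left(-4\right)\right) = 4 \left(\frac{3}{4} - 48\right) = 4 \left(- \frac{189}{4}\right) = -189$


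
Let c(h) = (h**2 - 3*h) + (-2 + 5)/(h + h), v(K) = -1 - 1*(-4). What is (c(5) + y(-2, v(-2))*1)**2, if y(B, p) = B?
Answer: 6889/100 ≈ 68.890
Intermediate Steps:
v(K) = 3 (v(K) = -1 + 4 = 3)
c(h) = h**2 - 3*h + 3/(2*h) (c(h) = (h**2 - 3*h) + 3/((2*h)) = (h**2 - 3*h) + 3*(1/(2*h)) = (h**2 - 3*h) + 3/(2*h) = h**2 - 3*h + 3/(2*h))
(c(5) + y(-2, v(-2))*1)**2 = ((5**2 - 3*5 + (3/2)/5) - 2*1)**2 = ((25 - 15 + (3/2)*(1/5)) - 2)**2 = ((25 - 15 + 3/10) - 2)**2 = (103/10 - 2)**2 = (83/10)**2 = 6889/100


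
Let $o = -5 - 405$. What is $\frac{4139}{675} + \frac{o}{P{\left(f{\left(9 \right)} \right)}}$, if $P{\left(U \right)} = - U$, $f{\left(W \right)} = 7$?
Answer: $\frac{305723}{4725} \approx 64.703$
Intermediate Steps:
$o = -410$ ($o = -5 - 405 = -410$)
$\frac{4139}{675} + \frac{o}{P{\left(f{\left(9 \right)} \right)}} = \frac{4139}{675} - \frac{410}{\left(-1\right) 7} = 4139 \cdot \frac{1}{675} - \frac{410}{-7} = \frac{4139}{675} - - \frac{410}{7} = \frac{4139}{675} + \frac{410}{7} = \frac{305723}{4725}$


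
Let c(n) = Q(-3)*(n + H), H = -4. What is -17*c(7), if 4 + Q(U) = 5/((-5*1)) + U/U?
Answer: 204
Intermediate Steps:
Q(U) = -4 (Q(U) = -4 + (5/((-5*1)) + U/U) = -4 + (5/(-5) + 1) = -4 + (5*(-1/5) + 1) = -4 + (-1 + 1) = -4 + 0 = -4)
c(n) = 16 - 4*n (c(n) = -4*(n - 4) = -4*(-4 + n) = 16 - 4*n)
-17*c(7) = -17*(16 - 4*7) = -17*(16 - 28) = -17*(-12) = 204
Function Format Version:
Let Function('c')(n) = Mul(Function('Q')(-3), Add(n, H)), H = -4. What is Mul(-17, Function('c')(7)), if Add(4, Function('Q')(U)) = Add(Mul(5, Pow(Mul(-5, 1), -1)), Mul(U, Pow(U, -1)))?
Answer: 204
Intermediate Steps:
Function('Q')(U) = -4 (Function('Q')(U) = Add(-4, Add(Mul(5, Pow(Mul(-5, 1), -1)), Mul(U, Pow(U, -1)))) = Add(-4, Add(Mul(5, Pow(-5, -1)), 1)) = Add(-4, Add(Mul(5, Rational(-1, 5)), 1)) = Add(-4, Add(-1, 1)) = Add(-4, 0) = -4)
Function('c')(n) = Add(16, Mul(-4, n)) (Function('c')(n) = Mul(-4, Add(n, -4)) = Mul(-4, Add(-4, n)) = Add(16, Mul(-4, n)))
Mul(-17, Function('c')(7)) = Mul(-17, Add(16, Mul(-4, 7))) = Mul(-17, Add(16, -28)) = Mul(-17, -12) = 204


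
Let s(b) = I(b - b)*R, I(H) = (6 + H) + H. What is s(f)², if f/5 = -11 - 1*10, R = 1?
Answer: 36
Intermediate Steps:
I(H) = 6 + 2*H
f = -105 (f = 5*(-11 - 1*10) = 5*(-11 - 10) = 5*(-21) = -105)
s(b) = 6 (s(b) = (6 + 2*(b - b))*1 = (6 + 2*0)*1 = (6 + 0)*1 = 6*1 = 6)
s(f)² = 6² = 36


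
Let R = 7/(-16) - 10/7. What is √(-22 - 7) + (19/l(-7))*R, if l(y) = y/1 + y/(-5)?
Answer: 19855/3136 + I*√29 ≈ 6.3313 + 5.3852*I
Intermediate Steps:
l(y) = 4*y/5 (l(y) = y*1 + y*(-⅕) = y - y/5 = 4*y/5)
R = -209/112 (R = 7*(-1/16) - 10*⅐ = -7/16 - 10/7 = -209/112 ≈ -1.8661)
√(-22 - 7) + (19/l(-7))*R = √(-22 - 7) + (19/(((⅘)*(-7))))*(-209/112) = √(-29) + (19/(-28/5))*(-209/112) = I*√29 + (19*(-5/28))*(-209/112) = I*√29 - 95/28*(-209/112) = I*√29 + 19855/3136 = 19855/3136 + I*√29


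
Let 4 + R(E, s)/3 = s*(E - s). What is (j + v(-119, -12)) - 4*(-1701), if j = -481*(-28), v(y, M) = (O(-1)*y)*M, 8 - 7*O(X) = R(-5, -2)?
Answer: 20680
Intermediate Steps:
R(E, s) = -12 + 3*s*(E - s) (R(E, s) = -12 + 3*(s*(E - s)) = -12 + 3*s*(E - s))
O(X) = 2/7 (O(X) = 8/7 - (-12 - 3*(-2)² + 3*(-5)*(-2))/7 = 8/7 - (-12 - 3*4 + 30)/7 = 8/7 - (-12 - 12 + 30)/7 = 8/7 - ⅐*6 = 8/7 - 6/7 = 2/7)
v(y, M) = 2*M*y/7 (v(y, M) = (2*y/7)*M = 2*M*y/7)
j = 13468
(j + v(-119, -12)) - 4*(-1701) = (13468 + (2/7)*(-12)*(-119)) - 4*(-1701) = (13468 + 408) + 6804 = 13876 + 6804 = 20680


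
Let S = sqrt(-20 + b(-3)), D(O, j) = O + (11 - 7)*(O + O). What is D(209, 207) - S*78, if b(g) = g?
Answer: 1881 - 78*I*sqrt(23) ≈ 1881.0 - 374.07*I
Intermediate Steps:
D(O, j) = 9*O (D(O, j) = O + 4*(2*O) = O + 8*O = 9*O)
S = I*sqrt(23) (S = sqrt(-20 - 3) = sqrt(-23) = I*sqrt(23) ≈ 4.7958*I)
D(209, 207) - S*78 = 9*209 - I*sqrt(23)*78 = 1881 - 78*I*sqrt(23)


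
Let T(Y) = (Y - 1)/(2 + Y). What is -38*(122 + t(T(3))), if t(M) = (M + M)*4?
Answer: -23788/5 ≈ -4757.6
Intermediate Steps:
T(Y) = (-1 + Y)/(2 + Y)
t(M) = 8*M (t(M) = (2*M)*4 = 8*M)
-38*(122 + t(T(3))) = -38*(122 + 8*((-1 + 3)/(2 + 3))) = -38*(122 + 8*(2/5)) = -38*(122 + 8*((⅕)*2)) = -38*(122 + 8*(⅖)) = -38*(122 + 16/5) = -38*626/5 = -23788/5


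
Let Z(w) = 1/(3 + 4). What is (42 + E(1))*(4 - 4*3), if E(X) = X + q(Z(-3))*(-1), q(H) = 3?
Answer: -320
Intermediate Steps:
Z(w) = 1/7
E(X) = -3 + X (E(X) = X + 3*(-1) = X - 3 = -3 + X)
(42 + E(1))*(4 - 4*3) = (42 + (-3 + 1))*(4 - 4*3) = (42 - 2)*(4 - 12) = 40*(-8) = -320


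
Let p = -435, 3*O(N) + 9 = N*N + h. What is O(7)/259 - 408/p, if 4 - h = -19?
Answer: 5467/5365 ≈ 1.0190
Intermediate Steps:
h = 23 (h = 4 - 1*(-19) = 4 + 19 = 23)
O(N) = 14/3 + N**2/3 (O(N) = -3 + (N*N + 23)/3 = -3 + (N**2 + 23)/3 = -3 + (23 + N**2)/3 = -3 + (23/3 + N**2/3) = 14/3 + N**2/3)
O(7)/259 - 408/p = (14/3 + (1/3)*7**2)/259 - 408/(-435) = (14/3 + (1/3)*49)*(1/259) - 408*(-1/435) = (14/3 + 49/3)*(1/259) + 136/145 = 21*(1/259) + 136/145 = 3/37 + 136/145 = 5467/5365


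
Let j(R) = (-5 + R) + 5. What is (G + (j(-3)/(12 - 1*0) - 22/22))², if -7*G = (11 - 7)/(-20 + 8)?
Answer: 10201/7056 ≈ 1.4457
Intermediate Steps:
G = 1/21 (G = -(11 - 7)/(7*(-20 + 8)) = -4/(7*(-12)) = -4*(-1)/(7*12) = -⅐*(-⅓) = 1/21 ≈ 0.047619)
j(R) = R
(G + (j(-3)/(12 - 1*0) - 22/22))² = (1/21 + (-3/(12 - 1*0) - 22/22))² = (1/21 + (-3/(12 + 0) - 22*1/22))² = (1/21 + (-3/12 - 1))² = (1/21 + (-3*1/12 - 1))² = (1/21 + (-¼ - 1))² = (1/21 - 5/4)² = (-101/84)² = 10201/7056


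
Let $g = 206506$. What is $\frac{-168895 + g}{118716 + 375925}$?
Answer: $\frac{5373}{70663} \approx 0.076037$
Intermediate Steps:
$\frac{-168895 + g}{118716 + 375925} = \frac{-168895 + 206506}{118716 + 375925} = \frac{37611}{494641} = 37611 \cdot \frac{1}{494641} = \frac{5373}{70663}$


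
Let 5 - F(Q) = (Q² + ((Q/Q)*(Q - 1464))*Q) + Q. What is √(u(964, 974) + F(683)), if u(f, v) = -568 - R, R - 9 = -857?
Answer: 2*√16634 ≈ 257.95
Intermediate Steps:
R = -848 (R = 9 - 857 = -848)
u(f, v) = 280 (u(f, v) = -568 - 1*(-848) = -568 + 848 = 280)
F(Q) = 5 - Q - Q² - Q*(-1464 + Q) (F(Q) = 5 - ((Q² + ((Q/Q)*(Q - 1464))*Q) + Q) = 5 - ((Q² + (1*(-1464 + Q))*Q) + Q) = 5 - ((Q² + (-1464 + Q)*Q) + Q) = 5 - ((Q² + Q*(-1464 + Q)) + Q) = 5 - (Q + Q² + Q*(-1464 + Q)) = 5 + (-Q - Q² - Q*(-1464 + Q)) = 5 - Q - Q² - Q*(-1464 + Q))
√(u(964, 974) + F(683)) = √(280 + (5 - 2*683² + 1463*683)) = √(280 + (5 - 2*466489 + 999229)) = √(280 + (5 - 932978 + 999229)) = √(280 + 66256) = √66536 = 2*√16634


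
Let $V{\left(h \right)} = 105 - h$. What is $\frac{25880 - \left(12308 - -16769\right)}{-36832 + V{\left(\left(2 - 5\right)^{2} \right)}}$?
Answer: $\frac{3197}{36736} \approx 0.087026$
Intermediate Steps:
$\frac{25880 - \left(12308 - -16769\right)}{-36832 + V{\left(\left(2 - 5\right)^{2} \right)}} = \frac{25880 - \left(12308 - -16769\right)}{-36832 + \left(105 - \left(2 - 5\right)^{2}\right)} = \frac{25880 - 29077}{-36832 + \left(105 - \left(-3\right)^{2}\right)} = \frac{25880 - 29077}{-36832 + \left(105 - 9\right)} = - \frac{3197}{-36832 + 96} = - \frac{3197}{-36736} = \left(-3197\right) \left(- \frac{1}{36736}\right) = \frac{3197}{36736}$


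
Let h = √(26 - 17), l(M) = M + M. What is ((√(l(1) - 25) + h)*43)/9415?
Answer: 129/9415 + 43*I*√23/9415 ≈ 0.013702 + 0.021903*I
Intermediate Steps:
l(M) = 2*M
h = 3 (h = √9 = 3)
((√(l(1) - 25) + h)*43)/9415 = ((√(2*1 - 25) + 3)*43)/9415 = ((√(2 - 25) + 3)*43)*(1/9415) = ((√(-23) + 3)*43)*(1/9415) = ((I*√23 + 3)*43)*(1/9415) = ((3 + I*√23)*43)*(1/9415) = (129 + 43*I*√23)*(1/9415) = 129/9415 + 43*I*√23/9415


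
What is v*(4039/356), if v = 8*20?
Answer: 161560/89 ≈ 1815.3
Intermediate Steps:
v = 160
v*(4039/356) = 160*(4039/356) = 161560/89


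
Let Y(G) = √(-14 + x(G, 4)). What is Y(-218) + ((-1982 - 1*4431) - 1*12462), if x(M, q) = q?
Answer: -18875 + I*√10 ≈ -18875.0 + 3.1623*I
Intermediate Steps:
Y(G) = I*√10 (Y(G) = √(-14 + 4) = √(-10) = I*√10)
Y(-218) + ((-1982 - 1*4431) - 1*12462) = I*√10 + ((-1982 - 1*4431) - 1*12462) = I*√10 + ((-1982 - 4431) - 12462) = I*√10 + (-6413 - 12462) = I*√10 - 18875 = -18875 + I*√10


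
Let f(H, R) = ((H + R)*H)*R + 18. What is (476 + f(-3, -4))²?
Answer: 168100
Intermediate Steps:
f(H, R) = 18 + H*R*(H + R) (f(H, R) = (H*(H + R))*R + 18 = H*R*(H + R) + 18 = 18 + H*R*(H + R))
(476 + f(-3, -4))² = (476 + (18 - 3*(-4)² - 4*(-3)²))² = (476 + (18 - 3*16 - 4*9))² = (476 + (18 - 48 - 36))² = (476 - 66)² = 410² = 168100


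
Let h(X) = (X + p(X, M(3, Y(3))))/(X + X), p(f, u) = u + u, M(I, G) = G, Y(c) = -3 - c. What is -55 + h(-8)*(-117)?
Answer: -805/4 ≈ -201.25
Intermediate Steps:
p(f, u) = 2*u
h(X) = (-12 + X)/(2*X) (h(X) = (X + 2*(-3 - 1*3))/(X + X) = (X + 2*(-3 - 3))/((2*X)) = (X + 2*(-6))*(1/(2*X)) = (X - 12)*(1/(2*X)) = (-12 + X)*(1/(2*X)) = (-12 + X)/(2*X))
-55 + h(-8)*(-117) = -55 + ((½)*(-12 - 8)/(-8))*(-117) = -55 + ((½)*(-⅛)*(-20))*(-117) = -55 + (5/4)*(-117) = -55 - 585/4 = -805/4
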